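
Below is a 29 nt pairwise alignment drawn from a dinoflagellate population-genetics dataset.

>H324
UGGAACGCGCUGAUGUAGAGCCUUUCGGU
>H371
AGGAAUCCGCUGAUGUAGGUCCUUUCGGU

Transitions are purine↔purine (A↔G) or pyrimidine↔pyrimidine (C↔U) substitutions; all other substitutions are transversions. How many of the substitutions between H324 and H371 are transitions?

2

Mismatches occur at site 1 (U↔A, transversion), site 6 (C↔U, transition), site 7 (G↔C, transversion), site 19 (A↔G, transition), site 20 (G↔U, transversion).
Of the 5 differences, 2 transitions and 3 transversions, so the answer is 2.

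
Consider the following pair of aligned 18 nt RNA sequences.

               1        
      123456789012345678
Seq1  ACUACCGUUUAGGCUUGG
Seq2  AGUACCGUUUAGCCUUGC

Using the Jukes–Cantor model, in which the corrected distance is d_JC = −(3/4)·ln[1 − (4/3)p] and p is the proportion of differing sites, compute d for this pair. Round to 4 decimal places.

0.1885

Mismatches occur at site 2 (C→G), site 13 (G→C), site 18 (G→C).
p = 3/18 = 0.166667.
d = −0.75 · ln(1 − (4/3)·0.166667) = −0.75 · ln(0.777777) = −0.75 · (-0.251315) = 0.1885.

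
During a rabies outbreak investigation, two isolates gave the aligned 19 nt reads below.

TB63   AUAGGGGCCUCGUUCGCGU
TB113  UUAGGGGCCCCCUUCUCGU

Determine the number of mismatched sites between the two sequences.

4

Mismatches occur at site 1 (A→U), site 10 (U→C), site 12 (G→C), site 16 (G→U).
That gives 4 mismatches out of 19 aligned sites, so the Hamming distance is 4.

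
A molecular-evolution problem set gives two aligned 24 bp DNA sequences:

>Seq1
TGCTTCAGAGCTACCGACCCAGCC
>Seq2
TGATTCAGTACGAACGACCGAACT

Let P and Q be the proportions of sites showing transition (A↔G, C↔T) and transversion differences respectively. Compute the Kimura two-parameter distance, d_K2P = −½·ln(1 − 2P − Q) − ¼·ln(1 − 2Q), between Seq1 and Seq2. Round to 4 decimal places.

0.4413

Mismatches occur at site 3 (C/A, transversion), site 9 (A/T, transversion), site 10 (G/A, transition), site 12 (T/G, transversion), site 14 (C/A, transversion), site 20 (C/G, transversion), site 22 (G/A, transition), site 24 (C/T, transition).
Of the 8 differences, 3 transitions and 5 transversions over 24 sites: P = 3/24 = 0.125000, Q = 5/24 = 0.208333.
d = −0.5·ln(0.541667) − 0.25·ln(0.583334) = −0.5·(-0.613104) − 0.25·(-0.538995) = 0.4413.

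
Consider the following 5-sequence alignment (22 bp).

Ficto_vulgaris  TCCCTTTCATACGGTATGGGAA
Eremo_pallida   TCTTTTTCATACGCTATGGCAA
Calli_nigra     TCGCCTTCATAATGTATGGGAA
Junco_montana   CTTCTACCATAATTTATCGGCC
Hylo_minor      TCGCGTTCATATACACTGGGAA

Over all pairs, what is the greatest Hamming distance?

Pairwise Hamming distances:
  Ficto_vulgaris vs Eremo_pallida: 4
  Ficto_vulgaris vs Calli_nigra: 4
  Ficto_vulgaris vs Junco_montana: 11
  Ficto_vulgaris vs Hylo_minor: 7
  Eremo_pallida vs Calli_nigra: 7
  Eremo_pallida vs Junco_montana: 12
  Eremo_pallida vs Hylo_minor: 8
  Calli_nigra vs Junco_montana: 10
  Calli_nigra vs Hylo_minor: 6
  Junco_montana vs Hylo_minor: 14
The largest is 14, between Junco_montana and Hylo_minor.

14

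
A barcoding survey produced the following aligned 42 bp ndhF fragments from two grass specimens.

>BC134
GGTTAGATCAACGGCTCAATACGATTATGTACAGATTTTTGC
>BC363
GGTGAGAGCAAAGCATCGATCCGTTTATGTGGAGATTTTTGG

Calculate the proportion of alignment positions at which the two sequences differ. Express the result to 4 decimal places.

0.2619

Differing sites — 4:T/G; 8:T/G; 12:C/A; 14:G/C; 15:C/A; 18:A/G; 21:A/C; 24:A/T; 31:A/G; 32:C/G; 42:C/G.
There are 11 differences over 42 sites, so p = 11/42 = 0.2619.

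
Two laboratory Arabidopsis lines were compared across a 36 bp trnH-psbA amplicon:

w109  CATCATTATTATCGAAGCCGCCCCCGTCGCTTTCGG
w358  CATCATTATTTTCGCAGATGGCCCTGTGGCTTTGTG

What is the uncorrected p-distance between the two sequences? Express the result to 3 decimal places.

0.250

The sequences differ at positions 11 (A/T), 15 (A/C), 18 (C/A), 19 (C/T), 21 (C/G), 25 (C/T), 28 (C/G), 34 (C/G), 35 (G/T).
There are 9 differences over 36 sites, so p = 9/36 = 0.250.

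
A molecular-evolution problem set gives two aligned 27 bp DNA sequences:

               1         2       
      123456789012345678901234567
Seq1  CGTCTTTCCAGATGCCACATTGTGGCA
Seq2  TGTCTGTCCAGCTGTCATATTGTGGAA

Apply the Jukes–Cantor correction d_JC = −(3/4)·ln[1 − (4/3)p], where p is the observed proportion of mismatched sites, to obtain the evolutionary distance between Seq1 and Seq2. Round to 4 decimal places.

Mismatches occur at site 1 (C/T), site 6 (T/G), site 12 (A/C), site 15 (C/T), site 18 (C/T), site 26 (C/A).
p = 6/27 = 0.222222.
d = −0.75 · ln(1 − (4/3)·0.222222) = −0.75 · ln(0.703704) = −0.75 · (-0.351397) = 0.2635.

0.2635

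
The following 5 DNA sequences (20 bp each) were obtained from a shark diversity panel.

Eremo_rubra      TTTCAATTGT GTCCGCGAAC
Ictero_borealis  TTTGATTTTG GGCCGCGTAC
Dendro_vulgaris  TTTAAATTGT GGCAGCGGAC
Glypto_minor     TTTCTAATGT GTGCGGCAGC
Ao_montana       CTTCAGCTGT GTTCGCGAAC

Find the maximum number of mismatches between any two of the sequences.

12

Pairwise Hamming distances:
  Eremo_rubra vs Ictero_borealis: 6
  Eremo_rubra vs Dendro_vulgaris: 4
  Eremo_rubra vs Glypto_minor: 6
  Eremo_rubra vs Ao_montana: 4
  Ictero_borealis vs Dendro_vulgaris: 6
  Ictero_borealis vs Glypto_minor: 12
  Ictero_borealis vs Ao_montana: 9
  Dendro_vulgaris vs Glypto_minor: 10
  Dendro_vulgaris vs Ao_montana: 8
  Glypto_minor vs Ao_montana: 8
The largest is 12, between Ictero_borealis and Glypto_minor.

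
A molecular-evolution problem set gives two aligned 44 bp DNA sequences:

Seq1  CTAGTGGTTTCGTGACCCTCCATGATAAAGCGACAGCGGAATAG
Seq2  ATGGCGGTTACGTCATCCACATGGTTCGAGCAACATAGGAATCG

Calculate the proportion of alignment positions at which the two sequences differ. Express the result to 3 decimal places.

Differing sites — 1:C/A; 3:A/G; 5:T/C; 10:T/A; 14:G/C; 16:C/T; 19:T/A; 21:C/A; 22:A/T; 23:T/G; 25:A/T; 27:A/C; 28:A/G; 32:G/A; 36:G/T; 37:C/A; 43:A/C.
There are 17 differences over 44 sites, so p = 17/44 = 0.386.

0.386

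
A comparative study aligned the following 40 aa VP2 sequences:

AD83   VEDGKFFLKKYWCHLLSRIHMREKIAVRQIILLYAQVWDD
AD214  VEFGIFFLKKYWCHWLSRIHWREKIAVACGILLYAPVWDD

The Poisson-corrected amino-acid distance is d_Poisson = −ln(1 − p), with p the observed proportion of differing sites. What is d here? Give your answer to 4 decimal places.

Mismatches occur at site 3 (D/F), site 5 (K/I), site 15 (L/W), site 21 (M/W), site 28 (R/A), site 29 (Q/C), site 30 (I/G), site 36 (Q/P).
p = 8/40 = 0.200000.
d = −ln(1 − 0.200000) = −ln(0.800000) = 0.2231.

0.2231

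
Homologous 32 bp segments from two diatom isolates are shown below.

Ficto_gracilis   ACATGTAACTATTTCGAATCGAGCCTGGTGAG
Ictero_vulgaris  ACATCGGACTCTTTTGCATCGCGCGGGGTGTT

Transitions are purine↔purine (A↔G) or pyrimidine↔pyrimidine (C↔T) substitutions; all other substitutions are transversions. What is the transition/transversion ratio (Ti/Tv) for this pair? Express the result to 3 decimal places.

Mismatches occur at site 5 (G→C, transversion), site 6 (T→G, transversion), site 7 (A→G, transition), site 11 (A→C, transversion), site 15 (C→T, transition), site 17 (A→C, transversion), site 22 (A→C, transversion), site 25 (C→G, transversion), site 26 (T→G, transversion), site 31 (A→T, transversion), site 32 (G→T, transversion).
Of the 11 differences, 2 transitions and 9 transversions, so Ti/Tv = 2/9 = 0.222.

0.222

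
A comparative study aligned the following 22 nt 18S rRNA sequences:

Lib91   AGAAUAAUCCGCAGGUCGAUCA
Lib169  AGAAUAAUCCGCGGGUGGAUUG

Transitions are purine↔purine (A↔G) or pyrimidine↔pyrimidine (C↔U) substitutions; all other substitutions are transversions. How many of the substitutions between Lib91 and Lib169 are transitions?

3

The sequences differ at positions 13 (A/G, transition), 17 (C/G, transversion), 21 (C/U, transition), 22 (A/G, transition).
Of the 4 differences, 3 transitions and 1 transversion, so the answer is 3.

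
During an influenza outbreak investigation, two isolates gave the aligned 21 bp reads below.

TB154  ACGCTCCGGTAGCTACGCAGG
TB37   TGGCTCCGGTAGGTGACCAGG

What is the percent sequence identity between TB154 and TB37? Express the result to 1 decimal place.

71.4%

Mismatches occur at site 1 (A/T), site 2 (C/G), site 13 (C/G), site 15 (A/G), site 16 (C/A), site 17 (G/C).
15 of the 21 sites match, so the percent identity is 15/21 × 100 = 71.4%.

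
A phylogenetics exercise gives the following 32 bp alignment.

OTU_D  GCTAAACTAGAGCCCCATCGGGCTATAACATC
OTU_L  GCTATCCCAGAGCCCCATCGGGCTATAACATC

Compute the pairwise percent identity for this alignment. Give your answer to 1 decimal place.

Mismatches occur at site 5 (A/T), site 6 (A/C), site 8 (T/C).
29 of the 32 sites match, so the percent identity is 29/32 × 100 = 90.6%.

90.6%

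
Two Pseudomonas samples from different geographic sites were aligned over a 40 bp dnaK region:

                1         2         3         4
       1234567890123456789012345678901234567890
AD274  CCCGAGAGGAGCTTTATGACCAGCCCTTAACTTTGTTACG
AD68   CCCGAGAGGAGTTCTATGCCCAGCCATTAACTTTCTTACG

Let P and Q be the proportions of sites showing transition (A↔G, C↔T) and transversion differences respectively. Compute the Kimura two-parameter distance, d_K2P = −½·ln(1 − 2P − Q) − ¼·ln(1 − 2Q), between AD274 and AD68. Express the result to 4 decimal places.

0.1368

Differing sites — 12:C/T (Ti); 14:T/C (Ti); 19:A/C (Tv); 26:C/A (Tv); 35:G/C (Tv).
Of the 5 differences, 2 transitions and 3 transversions over 40 sites: P = 2/40 = 0.050000, Q = 3/40 = 0.075000.
d = −0.5·ln(0.825000) − 0.25·ln(0.850000) = −0.5·(-0.192372) − 0.25·(-0.162519) = 0.1368.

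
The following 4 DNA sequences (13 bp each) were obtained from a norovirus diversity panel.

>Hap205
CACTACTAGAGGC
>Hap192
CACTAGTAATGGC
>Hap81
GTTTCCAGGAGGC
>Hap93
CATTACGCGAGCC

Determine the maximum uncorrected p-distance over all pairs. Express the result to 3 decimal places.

Pairwise Hamming distances:
  Hap205 vs Hap192: 3
  Hap205 vs Hap81: 6
  Hap205 vs Hap93: 4
  Hap192 vs Hap81: 9
  Hap192 vs Hap93: 7
  Hap81 vs Hap93: 6
The largest is 9 mismatches, between Hap192 and Hap81; p = 9/13 = 0.692.

0.692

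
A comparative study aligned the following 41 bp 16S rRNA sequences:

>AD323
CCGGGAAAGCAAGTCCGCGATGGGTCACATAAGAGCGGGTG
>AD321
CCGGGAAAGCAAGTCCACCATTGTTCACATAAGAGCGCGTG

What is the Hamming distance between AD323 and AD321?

The sequences differ at positions 17 (G/A), 19 (G/C), 22 (G/T), 24 (G/T), 38 (G/C).
That gives 5 mismatches out of 41 aligned sites, so the Hamming distance is 5.

5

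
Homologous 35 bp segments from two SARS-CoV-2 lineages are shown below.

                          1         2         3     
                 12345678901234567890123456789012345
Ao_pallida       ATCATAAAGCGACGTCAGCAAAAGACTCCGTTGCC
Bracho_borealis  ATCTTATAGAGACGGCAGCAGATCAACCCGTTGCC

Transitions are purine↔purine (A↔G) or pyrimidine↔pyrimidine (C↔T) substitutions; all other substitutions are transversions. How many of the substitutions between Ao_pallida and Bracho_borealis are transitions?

2

The sequences differ at positions 4 (A/T, transversion), 7 (A/T, transversion), 10 (C/A, transversion), 15 (T/G, transversion), 21 (A/G, transition), 23 (A/T, transversion), 24 (G/C, transversion), 26 (C/A, transversion), 27 (T/C, transition).
Of the 9 differences, 2 transitions and 7 transversions, so the answer is 2.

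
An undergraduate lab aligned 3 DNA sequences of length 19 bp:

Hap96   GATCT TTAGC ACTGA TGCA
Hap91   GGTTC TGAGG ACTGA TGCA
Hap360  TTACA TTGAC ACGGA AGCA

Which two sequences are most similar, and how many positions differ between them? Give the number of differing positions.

Pairwise Hamming distances:
  Hap96 vs Hap91: 5
  Hap96 vs Hap360: 8
  Hap91 vs Hap360: 11
The smallest is 5, between Hap96 and Hap91.

5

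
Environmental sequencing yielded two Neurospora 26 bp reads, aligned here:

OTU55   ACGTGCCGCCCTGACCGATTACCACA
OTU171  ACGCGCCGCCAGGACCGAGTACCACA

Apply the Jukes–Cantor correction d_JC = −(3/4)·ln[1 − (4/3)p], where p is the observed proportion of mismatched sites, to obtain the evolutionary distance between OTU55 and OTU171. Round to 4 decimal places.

The sequences differ at positions 4 (T/C), 11 (C/A), 12 (T/G), 19 (T/G).
p = 4/26 = 0.153846.
d = −0.75 · ln(1 − (4/3)·0.153846) = −0.75 · ln(0.794872) = −0.75 · (-0.229574) = 0.1722.

0.1722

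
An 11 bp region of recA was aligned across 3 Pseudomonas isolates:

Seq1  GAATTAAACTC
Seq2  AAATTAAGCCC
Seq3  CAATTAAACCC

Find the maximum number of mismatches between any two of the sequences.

3

Pairwise Hamming distances:
  Seq1 vs Seq2: 3
  Seq1 vs Seq3: 2
  Seq2 vs Seq3: 2
The largest is 3, between Seq1 and Seq2.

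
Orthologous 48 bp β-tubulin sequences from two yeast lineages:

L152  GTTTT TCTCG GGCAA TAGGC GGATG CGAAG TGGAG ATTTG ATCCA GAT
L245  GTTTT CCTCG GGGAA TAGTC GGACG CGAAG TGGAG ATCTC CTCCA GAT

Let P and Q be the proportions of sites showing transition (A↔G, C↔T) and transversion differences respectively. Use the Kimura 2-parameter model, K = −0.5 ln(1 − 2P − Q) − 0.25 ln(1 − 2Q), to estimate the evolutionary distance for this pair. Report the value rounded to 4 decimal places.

0.1624

Mismatches occur at site 6 (T→C, transition), site 13 (C→G, transversion), site 19 (G→T, transversion), site 24 (T→C, transition), site 38 (T→C, transition), site 40 (G→C, transversion), site 41 (A→C, transversion).
Of the 7 differences, 3 transitions and 4 transversions over 48 sites: P = 3/48 = 0.062500, Q = 4/48 = 0.083333.
d = −0.5·ln(0.791667) − 0.25·ln(0.833334) = −0.5·(-0.233614) − 0.25·(-0.182321) = 0.1624.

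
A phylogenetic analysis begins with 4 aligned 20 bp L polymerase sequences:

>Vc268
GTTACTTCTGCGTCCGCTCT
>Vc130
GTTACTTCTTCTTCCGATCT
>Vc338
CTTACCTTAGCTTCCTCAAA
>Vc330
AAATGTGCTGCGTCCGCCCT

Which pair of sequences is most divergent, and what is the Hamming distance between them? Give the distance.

14

Pairwise Hamming distances:
  Vc268 vs Vc130: 3
  Vc268 vs Vc338: 9
  Vc268 vs Vc330: 7
  Vc130 vs Vc338: 10
  Vc130 vs Vc330: 10
  Vc338 vs Vc330: 14
The largest is 14, between Vc338 and Vc330.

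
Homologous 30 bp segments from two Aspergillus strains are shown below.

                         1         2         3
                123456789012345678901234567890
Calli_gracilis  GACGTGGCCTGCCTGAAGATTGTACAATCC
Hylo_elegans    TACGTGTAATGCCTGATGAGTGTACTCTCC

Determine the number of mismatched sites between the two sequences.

Mismatches occur at site 1 (G↔T), site 7 (G↔T), site 8 (C↔A), site 9 (C↔A), site 17 (A↔T), site 20 (T↔G), site 26 (A↔T), site 27 (A↔C).
That gives 8 mismatches out of 30 aligned sites, so the Hamming distance is 8.

8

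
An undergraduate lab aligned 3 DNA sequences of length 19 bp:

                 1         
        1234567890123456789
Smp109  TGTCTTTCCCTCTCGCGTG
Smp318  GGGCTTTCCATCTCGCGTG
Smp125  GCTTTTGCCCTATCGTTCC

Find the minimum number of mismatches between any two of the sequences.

Pairwise Hamming distances:
  Smp109 vs Smp318: 3
  Smp109 vs Smp125: 9
  Smp318 vs Smp125: 10
The smallest is 3, between Smp109 and Smp318.

3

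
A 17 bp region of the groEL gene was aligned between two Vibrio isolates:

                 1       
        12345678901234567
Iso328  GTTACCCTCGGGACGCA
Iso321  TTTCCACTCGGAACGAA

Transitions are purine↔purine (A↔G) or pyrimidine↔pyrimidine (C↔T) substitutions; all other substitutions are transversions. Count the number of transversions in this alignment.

The sequences differ at positions 1 (G/T, transversion), 4 (A/C, transversion), 6 (C/A, transversion), 12 (G/A, transition), 16 (C/A, transversion).
Of the 5 differences, 1 transition and 4 transversions, so the answer is 4.

4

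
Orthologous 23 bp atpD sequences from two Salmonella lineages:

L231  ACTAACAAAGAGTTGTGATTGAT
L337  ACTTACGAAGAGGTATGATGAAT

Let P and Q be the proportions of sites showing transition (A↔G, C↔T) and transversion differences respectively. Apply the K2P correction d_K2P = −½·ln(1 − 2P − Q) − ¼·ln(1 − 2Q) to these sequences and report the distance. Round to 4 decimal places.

Mismatches occur at site 4 (A/T, transversion), site 7 (A/G, transition), site 13 (T/G, transversion), site 15 (G/A, transition), site 20 (T/G, transversion), site 21 (G/A, transition).
Of the 6 differences, 3 transitions and 3 transversions over 23 sites: P = 3/23 = 0.130435, Q = 3/23 = 0.130435.
d = −0.5·ln(0.608695) − 0.25·ln(0.739130) = −0.5·(-0.496438) − 0.25·(-0.302281) = 0.3238.

0.3238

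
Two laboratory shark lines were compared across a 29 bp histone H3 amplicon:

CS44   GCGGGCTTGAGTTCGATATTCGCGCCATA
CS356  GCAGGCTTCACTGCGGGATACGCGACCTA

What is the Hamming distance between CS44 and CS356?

9

The sequences differ at positions 3 (G/A), 9 (G/C), 11 (G/C), 13 (T/G), 16 (A/G), 17 (T/G), 20 (T/A), 25 (C/A), 27 (A/C).
That gives 9 mismatches out of 29 aligned sites, so the Hamming distance is 9.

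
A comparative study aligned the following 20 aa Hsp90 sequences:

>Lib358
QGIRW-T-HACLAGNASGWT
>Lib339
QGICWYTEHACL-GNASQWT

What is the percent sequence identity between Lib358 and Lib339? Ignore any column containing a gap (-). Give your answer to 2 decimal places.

Excluding the 3 gap columns leaves 17 comparable sites.
The sequences differ at positions 4 (R/C), 18 (G/Q).
15 of the 17 comparable sites match, so the percent identity is 15/17 × 100 = 88.24%.

88.24%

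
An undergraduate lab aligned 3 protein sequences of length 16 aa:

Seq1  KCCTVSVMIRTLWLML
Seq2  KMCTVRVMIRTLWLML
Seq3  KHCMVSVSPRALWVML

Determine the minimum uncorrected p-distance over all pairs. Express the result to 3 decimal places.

0.125

Pairwise Hamming distances:
  Seq1 vs Seq2: 2
  Seq1 vs Seq3: 6
  Seq2 vs Seq3: 7
The smallest is 2 mismatches, between Seq1 and Seq2; p = 2/16 = 0.125.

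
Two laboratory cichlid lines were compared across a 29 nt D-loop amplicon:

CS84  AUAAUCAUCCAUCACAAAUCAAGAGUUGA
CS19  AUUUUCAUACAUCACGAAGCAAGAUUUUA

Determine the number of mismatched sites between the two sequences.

Differing sites — 3:A/U; 4:A/U; 9:C/A; 16:A/G; 19:U/G; 25:G/U; 28:G/U.
That gives 7 mismatches out of 29 aligned sites, so the Hamming distance is 7.

7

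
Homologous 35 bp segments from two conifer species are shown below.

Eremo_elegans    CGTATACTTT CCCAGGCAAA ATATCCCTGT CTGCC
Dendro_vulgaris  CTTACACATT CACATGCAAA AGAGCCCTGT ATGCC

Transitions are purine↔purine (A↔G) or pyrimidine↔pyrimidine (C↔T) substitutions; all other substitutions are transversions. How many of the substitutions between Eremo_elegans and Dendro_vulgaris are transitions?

1

Differing sites — 2:G/T (Tv); 5:T/C (Ti); 8:T/A (Tv); 12:C/A (Tv); 15:G/T (Tv); 22:T/G (Tv); 24:T/G (Tv); 31:C/A (Tv).
Of the 8 differences, 1 transition and 7 transversions, so the answer is 1.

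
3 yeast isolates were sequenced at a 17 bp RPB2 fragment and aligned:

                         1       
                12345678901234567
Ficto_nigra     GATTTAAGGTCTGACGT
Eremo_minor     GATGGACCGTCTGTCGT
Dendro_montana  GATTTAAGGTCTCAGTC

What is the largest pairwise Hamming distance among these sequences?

Pairwise Hamming distances:
  Ficto_nigra vs Eremo_minor: 5
  Ficto_nigra vs Dendro_montana: 4
  Eremo_minor vs Dendro_montana: 9
The largest is 9, between Eremo_minor and Dendro_montana.

9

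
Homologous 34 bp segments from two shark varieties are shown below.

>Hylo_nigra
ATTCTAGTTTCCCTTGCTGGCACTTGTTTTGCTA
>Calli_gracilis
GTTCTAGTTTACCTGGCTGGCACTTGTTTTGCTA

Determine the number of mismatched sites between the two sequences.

3

Mismatches occur at site 1 (A/G), site 11 (C/A), site 15 (T/G).
That gives 3 mismatches out of 34 aligned sites, so the Hamming distance is 3.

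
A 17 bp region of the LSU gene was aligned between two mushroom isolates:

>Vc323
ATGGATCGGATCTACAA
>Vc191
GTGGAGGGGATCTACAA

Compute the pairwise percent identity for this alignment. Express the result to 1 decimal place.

The sequences differ at positions 1 (A/G), 6 (T/G), 7 (C/G).
14 of the 17 sites match, so the percent identity is 14/17 × 100 = 82.4%.

82.4%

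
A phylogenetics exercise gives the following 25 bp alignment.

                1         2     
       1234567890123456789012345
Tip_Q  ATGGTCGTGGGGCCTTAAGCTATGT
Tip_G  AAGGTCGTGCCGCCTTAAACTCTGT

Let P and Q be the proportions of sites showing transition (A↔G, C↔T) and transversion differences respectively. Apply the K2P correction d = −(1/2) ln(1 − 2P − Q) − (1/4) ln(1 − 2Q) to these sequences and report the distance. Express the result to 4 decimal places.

0.2336

Mismatches occur at site 2 (T↔A, transversion), site 10 (G↔C, transversion), site 11 (G↔C, transversion), site 19 (G↔A, transition), site 22 (A↔C, transversion).
Of the 5 differences, 1 transition and 4 transversions over 25 sites: P = 1/25 = 0.040000, Q = 4/25 = 0.160000.
d = −0.5·ln(0.760000) − 0.25·ln(0.680000) = −0.5·(-0.274437) − 0.25·(-0.385662) = 0.2336.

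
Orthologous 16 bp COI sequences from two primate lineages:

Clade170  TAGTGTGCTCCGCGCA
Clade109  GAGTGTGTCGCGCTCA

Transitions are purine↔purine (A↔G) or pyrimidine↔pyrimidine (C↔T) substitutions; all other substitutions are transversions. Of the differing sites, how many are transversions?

Mismatches occur at site 1 (T→G, transversion), site 8 (C→T, transition), site 9 (T→C, transition), site 10 (C→G, transversion), site 14 (G→T, transversion).
Of the 5 differences, 2 transitions and 3 transversions, so the answer is 3.

3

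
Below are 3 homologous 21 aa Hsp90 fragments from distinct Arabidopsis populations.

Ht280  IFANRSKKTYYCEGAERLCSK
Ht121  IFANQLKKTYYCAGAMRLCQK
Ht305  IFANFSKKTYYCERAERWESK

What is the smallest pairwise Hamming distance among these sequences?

Pairwise Hamming distances:
  Ht280 vs Ht121: 5
  Ht280 vs Ht305: 4
  Ht121 vs Ht305: 8
The smallest is 4, between Ht280 and Ht305.

4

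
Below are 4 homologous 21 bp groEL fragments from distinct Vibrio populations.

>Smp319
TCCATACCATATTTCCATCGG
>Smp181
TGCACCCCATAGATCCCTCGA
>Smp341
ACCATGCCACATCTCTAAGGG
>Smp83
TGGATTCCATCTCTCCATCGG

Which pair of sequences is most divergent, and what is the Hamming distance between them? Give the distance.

12

Pairwise Hamming distances:
  Smp319 vs Smp181: 7
  Smp319 vs Smp341: 7
  Smp319 vs Smp83: 5
  Smp181 vs Smp341: 12
  Smp181 vs Smp83: 8
  Smp341 vs Smp83: 9
The largest is 12, between Smp181 and Smp341.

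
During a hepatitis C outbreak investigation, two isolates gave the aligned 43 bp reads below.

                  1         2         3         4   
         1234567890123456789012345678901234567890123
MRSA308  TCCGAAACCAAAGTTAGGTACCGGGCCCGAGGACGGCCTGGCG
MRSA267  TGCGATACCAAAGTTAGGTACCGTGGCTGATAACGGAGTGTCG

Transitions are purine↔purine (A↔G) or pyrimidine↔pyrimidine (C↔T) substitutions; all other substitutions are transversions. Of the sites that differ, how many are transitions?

Differing sites — 2:C/G (Tv); 6:A/T (Tv); 24:G/T (Tv); 26:C/G (Tv); 28:C/T (Ti); 31:G/T (Tv); 32:G/A (Ti); 37:C/A (Tv); 38:C/G (Tv); 41:G/T (Tv).
Of the 10 differences, 2 transitions and 8 transversions, so the answer is 2.

2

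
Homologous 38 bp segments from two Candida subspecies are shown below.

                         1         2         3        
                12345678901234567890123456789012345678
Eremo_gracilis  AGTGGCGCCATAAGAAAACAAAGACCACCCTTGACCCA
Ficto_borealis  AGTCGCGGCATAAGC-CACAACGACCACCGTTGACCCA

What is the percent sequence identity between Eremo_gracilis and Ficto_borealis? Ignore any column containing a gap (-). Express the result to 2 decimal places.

Excluding the 1 gap column leaves 37 comparable sites.
Mismatches occur at site 4 (G↔C), site 8 (C↔G), site 15 (A↔C), site 17 (A↔C), site 22 (A↔C), site 30 (C↔G).
31 of the 37 comparable sites match, so the percent identity is 31/37 × 100 = 83.78%.

83.78%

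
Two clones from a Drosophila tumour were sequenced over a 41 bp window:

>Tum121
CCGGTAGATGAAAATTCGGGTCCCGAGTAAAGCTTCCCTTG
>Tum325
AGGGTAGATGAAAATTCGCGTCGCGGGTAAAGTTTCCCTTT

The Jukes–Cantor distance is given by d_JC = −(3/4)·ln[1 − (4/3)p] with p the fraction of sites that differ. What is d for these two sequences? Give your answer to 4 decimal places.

Mismatches occur at site 1 (C↔A), site 2 (C↔G), site 19 (G↔C), site 23 (C↔G), site 26 (A↔G), site 33 (C↔T), site 41 (G↔T).
p = 7/41 = 0.170732.
d = −0.75 · ln(1 − (4/3)·0.170732) = −0.75 · ln(0.772357) = −0.75 · (-0.258308) = 0.1937.

0.1937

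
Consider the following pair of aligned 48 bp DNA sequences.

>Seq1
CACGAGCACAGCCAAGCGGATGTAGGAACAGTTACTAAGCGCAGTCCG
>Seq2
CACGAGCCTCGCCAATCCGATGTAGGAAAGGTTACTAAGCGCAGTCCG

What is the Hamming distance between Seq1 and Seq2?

The sequences differ at positions 8 (A/C), 9 (C/T), 10 (A/C), 16 (G/T), 18 (G/C), 29 (C/A), 30 (A/G).
That gives 7 mismatches out of 48 aligned sites, so the Hamming distance is 7.

7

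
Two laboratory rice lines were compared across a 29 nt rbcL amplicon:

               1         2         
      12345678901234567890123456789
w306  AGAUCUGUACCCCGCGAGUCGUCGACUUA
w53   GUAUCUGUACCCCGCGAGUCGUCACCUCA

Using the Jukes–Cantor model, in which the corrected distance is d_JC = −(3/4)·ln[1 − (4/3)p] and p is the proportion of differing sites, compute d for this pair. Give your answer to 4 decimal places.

Differing sites — 1:A/G; 2:G/U; 24:G/A; 25:A/C; 28:U/C.
p = 5/29 = 0.172414.
d = −0.75 · ln(1 − (4/3)·0.172414) = −0.75 · ln(0.770115) = −0.75 · (-0.261215) = 0.1959.

0.1959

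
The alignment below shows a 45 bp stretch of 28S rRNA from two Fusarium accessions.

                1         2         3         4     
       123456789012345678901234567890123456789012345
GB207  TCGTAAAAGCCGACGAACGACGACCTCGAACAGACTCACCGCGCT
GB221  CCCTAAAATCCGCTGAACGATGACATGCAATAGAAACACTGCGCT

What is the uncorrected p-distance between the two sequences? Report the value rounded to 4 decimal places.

0.2889

The sequences differ at positions 1 (T/C), 3 (G/C), 9 (G/T), 13 (A/C), 14 (C/T), 21 (C/T), 25 (C/A), 27 (C/G), 28 (G/C), 31 (C/T), 35 (C/A), 36 (T/A), 40 (C/T).
There are 13 differences over 45 sites, so p = 13/45 = 0.2889.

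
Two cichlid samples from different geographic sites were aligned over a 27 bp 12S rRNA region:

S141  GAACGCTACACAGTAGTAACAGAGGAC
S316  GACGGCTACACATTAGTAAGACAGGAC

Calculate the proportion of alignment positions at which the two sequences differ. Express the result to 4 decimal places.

Differing sites — 3:A/C; 4:C/G; 13:G/T; 20:C/G; 22:G/C.
There are 5 differences over 27 sites, so p = 5/27 = 0.1852.

0.1852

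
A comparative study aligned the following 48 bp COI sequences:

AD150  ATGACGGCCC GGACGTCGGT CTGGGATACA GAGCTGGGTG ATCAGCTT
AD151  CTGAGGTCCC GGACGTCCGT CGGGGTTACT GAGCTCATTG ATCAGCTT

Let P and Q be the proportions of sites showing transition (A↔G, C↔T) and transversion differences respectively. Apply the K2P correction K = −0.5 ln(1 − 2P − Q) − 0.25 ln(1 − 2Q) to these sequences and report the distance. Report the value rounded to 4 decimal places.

0.2476

The sequences differ at positions 1 (A/C, transversion), 5 (C/G, transversion), 7 (G/T, transversion), 18 (G/C, transversion), 22 (T/G, transversion), 26 (A/T, transversion), 30 (A/T, transversion), 36 (G/C, transversion), 37 (G/A, transition), 38 (G/T, transversion).
Of the 10 differences, 1 transition and 9 transversions over 48 sites: P = 1/48 = 0.020833, Q = 9/48 = 0.187500.
d = −0.5·ln(0.770834) − 0.25·ln(0.625000) = −0.5·(-0.260282) − 0.25·(-0.470004) = 0.2476.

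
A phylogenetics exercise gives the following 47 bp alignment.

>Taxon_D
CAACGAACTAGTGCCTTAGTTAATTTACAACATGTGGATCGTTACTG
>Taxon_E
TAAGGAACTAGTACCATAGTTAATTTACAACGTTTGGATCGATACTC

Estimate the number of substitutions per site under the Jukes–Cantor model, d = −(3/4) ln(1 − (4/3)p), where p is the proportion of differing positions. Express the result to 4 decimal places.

0.1931

The sequences differ at positions 1 (C/T), 4 (C/G), 13 (G/A), 16 (T/A), 32 (A/G), 34 (G/T), 42 (T/A), 47 (G/C).
p = 8/47 = 0.170213.
d = −0.75 · ln(1 − (4/3)·0.170213) = −0.75 · ln(0.773049) = −0.75 · (-0.257413) = 0.1931.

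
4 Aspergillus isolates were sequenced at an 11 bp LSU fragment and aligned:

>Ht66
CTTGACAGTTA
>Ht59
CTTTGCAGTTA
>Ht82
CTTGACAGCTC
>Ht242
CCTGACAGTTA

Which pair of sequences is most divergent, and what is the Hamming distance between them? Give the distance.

4

Pairwise Hamming distances:
  Ht66 vs Ht59: 2
  Ht66 vs Ht82: 2
  Ht66 vs Ht242: 1
  Ht59 vs Ht82: 4
  Ht59 vs Ht242: 3
  Ht82 vs Ht242: 3
The largest is 4, between Ht59 and Ht82.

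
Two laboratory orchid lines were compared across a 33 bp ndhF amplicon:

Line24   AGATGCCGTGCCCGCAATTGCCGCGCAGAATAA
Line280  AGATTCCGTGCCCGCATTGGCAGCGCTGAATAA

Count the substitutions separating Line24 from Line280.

5

Mismatches occur at site 5 (G↔T), site 17 (A↔T), site 19 (T↔G), site 22 (C↔A), site 27 (A↔T).
That gives 5 mismatches out of 33 aligned sites, so the Hamming distance is 5.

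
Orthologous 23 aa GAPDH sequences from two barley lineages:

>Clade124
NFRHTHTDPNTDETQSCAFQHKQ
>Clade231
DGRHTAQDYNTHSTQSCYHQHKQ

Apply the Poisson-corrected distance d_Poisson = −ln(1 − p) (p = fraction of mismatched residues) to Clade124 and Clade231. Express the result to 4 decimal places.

0.4964

Differing sites — 1:N/D; 2:F/G; 6:H/A; 7:T/Q; 9:P/Y; 12:D/H; 13:E/S; 18:A/Y; 19:F/H.
p = 9/23 = 0.391304.
d = −ln(1 − 0.391304) = −ln(0.608696) = 0.4964.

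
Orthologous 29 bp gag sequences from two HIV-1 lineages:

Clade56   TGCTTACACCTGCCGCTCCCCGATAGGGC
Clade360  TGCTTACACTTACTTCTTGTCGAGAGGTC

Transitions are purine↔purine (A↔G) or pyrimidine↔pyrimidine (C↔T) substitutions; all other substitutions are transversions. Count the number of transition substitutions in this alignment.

5

The sequences differ at positions 10 (C/T, transition), 12 (G/A, transition), 14 (C/T, transition), 15 (G/T, transversion), 18 (C/T, transition), 19 (C/G, transversion), 20 (C/T, transition), 24 (T/G, transversion), 28 (G/T, transversion).
Of the 9 differences, 5 transitions and 4 transversions, so the answer is 5.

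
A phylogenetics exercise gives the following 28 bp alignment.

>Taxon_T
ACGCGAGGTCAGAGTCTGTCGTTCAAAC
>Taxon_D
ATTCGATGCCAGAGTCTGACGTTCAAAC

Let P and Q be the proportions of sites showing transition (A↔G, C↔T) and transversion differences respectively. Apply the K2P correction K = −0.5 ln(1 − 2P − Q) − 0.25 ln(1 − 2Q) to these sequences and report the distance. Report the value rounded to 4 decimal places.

0.2041

Mismatches occur at site 2 (C→T, transition), site 3 (G→T, transversion), site 7 (G→T, transversion), site 9 (T→C, transition), site 19 (T→A, transversion).
Of the 5 differences, 2 transitions and 3 transversions over 28 sites: P = 2/28 = 0.071429, Q = 3/28 = 0.107143.
d = −0.5·ln(0.749999) − 0.25·ln(0.785714) = −0.5·(-0.287683) − 0.25·(-0.241162) = 0.2041.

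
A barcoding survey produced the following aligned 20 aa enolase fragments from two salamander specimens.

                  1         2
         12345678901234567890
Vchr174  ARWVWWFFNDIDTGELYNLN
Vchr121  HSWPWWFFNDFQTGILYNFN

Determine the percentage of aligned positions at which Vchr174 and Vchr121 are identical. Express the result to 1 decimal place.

Differing sites — 1:A/H; 2:R/S; 4:V/P; 11:I/F; 12:D/Q; 15:E/I; 19:L/F.
13 of the 20 sites match, so the percent identity is 13/20 × 100 = 65.0%.

65.0%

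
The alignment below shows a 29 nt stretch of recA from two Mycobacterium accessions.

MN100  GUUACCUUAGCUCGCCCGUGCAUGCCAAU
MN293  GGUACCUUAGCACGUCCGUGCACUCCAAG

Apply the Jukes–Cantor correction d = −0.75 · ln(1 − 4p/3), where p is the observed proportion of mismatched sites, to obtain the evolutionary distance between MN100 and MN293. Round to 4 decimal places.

Differing sites — 2:U/G; 12:U/A; 15:C/U; 23:U/C; 24:G/U; 29:U/G.
p = 6/29 = 0.206897.
d = −0.75 · ln(1 − (4/3)·0.206897) = −0.75 · ln(0.724137) = −0.75 · (-0.322775) = 0.2421.

0.2421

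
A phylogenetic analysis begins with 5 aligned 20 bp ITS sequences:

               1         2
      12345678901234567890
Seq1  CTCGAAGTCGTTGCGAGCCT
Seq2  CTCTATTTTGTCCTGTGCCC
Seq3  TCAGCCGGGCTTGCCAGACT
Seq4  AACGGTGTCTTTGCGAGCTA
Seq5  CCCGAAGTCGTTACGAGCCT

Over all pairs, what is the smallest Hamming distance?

2

Pairwise Hamming distances:
  Seq1 vs Seq2: 9
  Seq1 vs Seq3: 10
  Seq1 vs Seq4: 7
  Seq1 vs Seq5: 2
  Seq2 vs Seq3: 17
  Seq2 vs Seq4: 13
  Seq2 vs Seq5: 10
  Seq3 vs Seq4: 12
  Seq3 vs Seq5: 10
  Seq4 vs Seq5: 8
The smallest is 2, between Seq1 and Seq5.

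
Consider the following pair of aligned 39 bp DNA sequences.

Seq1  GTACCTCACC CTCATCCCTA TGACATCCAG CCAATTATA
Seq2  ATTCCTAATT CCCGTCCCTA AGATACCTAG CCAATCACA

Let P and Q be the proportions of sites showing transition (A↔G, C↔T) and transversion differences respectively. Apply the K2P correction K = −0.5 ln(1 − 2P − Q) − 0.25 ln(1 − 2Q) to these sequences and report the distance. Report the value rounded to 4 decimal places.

0.4872

Differing sites — 1:G/A (Ti); 3:A/T (Tv); 7:C/A (Tv); 9:C/T (Ti); 10:C/T (Ti); 12:T/C (Ti); 14:A/G (Ti); 21:T/A (Tv); 24:C/T (Ti); 26:T/C (Ti); 28:C/T (Ti); 36:T/C (Ti); 38:T/C (Ti).
Of the 13 differences, 10 transitions and 3 transversions over 39 sites: P = 10/39 = 0.256410, Q = 3/39 = 0.076923.
d = −0.5·ln(0.410257) − 0.25·ln(0.846154) = −0.5·(-0.890971) − 0.25·(-0.167054) = 0.4872.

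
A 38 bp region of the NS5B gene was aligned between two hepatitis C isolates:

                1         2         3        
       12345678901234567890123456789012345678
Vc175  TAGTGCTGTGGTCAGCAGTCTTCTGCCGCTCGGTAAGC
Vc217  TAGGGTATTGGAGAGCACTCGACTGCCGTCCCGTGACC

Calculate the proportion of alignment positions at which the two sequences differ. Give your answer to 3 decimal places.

0.368

Differing sites — 4:T/G; 6:C/T; 7:T/A; 8:G/T; 12:T/A; 13:C/G; 18:G/C; 21:T/G; 22:T/A; 29:C/T; 30:T/C; 32:G/C; 35:A/G; 37:G/C.
There are 14 differences over 38 sites, so p = 14/38 = 0.368.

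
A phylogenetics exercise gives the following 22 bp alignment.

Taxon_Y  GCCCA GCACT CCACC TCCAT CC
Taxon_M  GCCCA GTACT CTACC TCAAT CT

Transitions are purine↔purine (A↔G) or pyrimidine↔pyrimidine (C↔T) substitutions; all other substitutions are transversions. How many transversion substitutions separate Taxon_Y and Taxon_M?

Mismatches occur at site 7 (C↔T, transition), site 12 (C↔T, transition), site 18 (C↔A, transversion), site 22 (C↔T, transition).
Of the 4 differences, 3 transitions and 1 transversion, so the answer is 1.

1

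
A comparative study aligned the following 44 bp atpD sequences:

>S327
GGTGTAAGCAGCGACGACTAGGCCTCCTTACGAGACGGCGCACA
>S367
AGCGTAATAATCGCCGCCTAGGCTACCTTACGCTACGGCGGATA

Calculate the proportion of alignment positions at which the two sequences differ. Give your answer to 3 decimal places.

Differing sites — 1:G/A; 3:T/C; 8:G/T; 9:C/A; 11:G/T; 14:A/C; 17:A/C; 24:C/T; 25:T/A; 33:A/C; 34:G/T; 41:C/G; 43:C/T.
There are 13 differences over 44 sites, so p = 13/44 = 0.295.

0.295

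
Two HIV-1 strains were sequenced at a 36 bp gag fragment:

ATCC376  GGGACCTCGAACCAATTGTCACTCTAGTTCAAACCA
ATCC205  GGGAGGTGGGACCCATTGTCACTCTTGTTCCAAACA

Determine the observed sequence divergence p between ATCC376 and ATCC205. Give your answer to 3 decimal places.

0.222

Mismatches occur at site 5 (C↔G), site 6 (C↔G), site 8 (C↔G), site 10 (A↔G), site 14 (A↔C), site 26 (A↔T), site 31 (A↔C), site 34 (C↔A).
There are 8 differences over 36 sites, so p = 8/36 = 0.222.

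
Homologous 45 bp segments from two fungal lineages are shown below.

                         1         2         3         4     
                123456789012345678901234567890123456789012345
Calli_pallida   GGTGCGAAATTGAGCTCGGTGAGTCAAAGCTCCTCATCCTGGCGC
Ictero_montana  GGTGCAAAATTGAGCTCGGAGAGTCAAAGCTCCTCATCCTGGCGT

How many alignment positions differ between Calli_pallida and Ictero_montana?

Mismatches occur at site 6 (G/A), site 20 (T/A), site 45 (C/T).
That gives 3 mismatches out of 45 aligned sites, so the Hamming distance is 3.

3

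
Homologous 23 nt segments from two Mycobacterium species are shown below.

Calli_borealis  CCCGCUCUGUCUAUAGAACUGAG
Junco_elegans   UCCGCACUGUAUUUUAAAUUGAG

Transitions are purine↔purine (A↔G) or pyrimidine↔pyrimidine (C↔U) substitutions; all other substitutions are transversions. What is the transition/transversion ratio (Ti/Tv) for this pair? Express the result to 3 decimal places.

0.750

The sequences differ at positions 1 (C/U, transition), 6 (U/A, transversion), 11 (C/A, transversion), 13 (A/U, transversion), 15 (A/U, transversion), 16 (G/A, transition), 19 (C/U, transition).
Of the 7 differences, 3 transitions and 4 transversions, so Ti/Tv = 3/4 = 0.750.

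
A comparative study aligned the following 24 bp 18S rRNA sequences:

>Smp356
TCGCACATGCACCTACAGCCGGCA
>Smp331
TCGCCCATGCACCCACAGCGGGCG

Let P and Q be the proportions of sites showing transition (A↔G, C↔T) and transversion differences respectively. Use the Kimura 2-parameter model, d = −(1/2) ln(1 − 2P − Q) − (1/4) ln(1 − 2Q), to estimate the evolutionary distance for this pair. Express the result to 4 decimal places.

0.1894

Mismatches occur at site 5 (A→C, transversion), site 14 (T→C, transition), site 20 (C→G, transversion), site 24 (A→G, transition).
Of the 4 differences, 2 transitions and 2 transversions over 24 sites: P = 2/24 = 0.083333, Q = 2/24 = 0.083333.
d = −0.5·ln(0.750001) − 0.25·ln(0.833334) = −0.5·(-0.287681) − 0.25·(-0.182321) = 0.1894.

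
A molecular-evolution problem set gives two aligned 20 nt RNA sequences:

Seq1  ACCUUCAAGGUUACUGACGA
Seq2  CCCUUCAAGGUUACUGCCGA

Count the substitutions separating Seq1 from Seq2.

Mismatches occur at site 1 (A→C), site 17 (A→C).
That gives 2 mismatches out of 20 aligned sites, so the Hamming distance is 2.

2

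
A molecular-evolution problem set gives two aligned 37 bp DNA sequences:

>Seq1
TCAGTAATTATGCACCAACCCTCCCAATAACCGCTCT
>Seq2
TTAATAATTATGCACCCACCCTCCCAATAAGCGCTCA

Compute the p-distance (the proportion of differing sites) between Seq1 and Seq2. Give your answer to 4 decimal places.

The sequences differ at positions 2 (C/T), 4 (G/A), 17 (A/C), 31 (C/G), 37 (T/A).
There are 5 differences over 37 sites, so p = 5/37 = 0.1351.

0.1351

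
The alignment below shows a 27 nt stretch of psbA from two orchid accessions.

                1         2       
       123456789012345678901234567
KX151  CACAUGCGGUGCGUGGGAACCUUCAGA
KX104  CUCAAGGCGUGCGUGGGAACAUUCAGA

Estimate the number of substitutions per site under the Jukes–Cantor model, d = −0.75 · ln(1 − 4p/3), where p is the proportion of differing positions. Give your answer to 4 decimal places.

Differing sites — 2:A/U; 5:U/A; 7:C/G; 8:G/C; 21:C/A.
p = 5/27 = 0.185185.
d = −0.75 · ln(1 − (4/3)·0.185185) = −0.75 · ln(0.753087) = −0.75 · (-0.283575) = 0.2127.

0.2127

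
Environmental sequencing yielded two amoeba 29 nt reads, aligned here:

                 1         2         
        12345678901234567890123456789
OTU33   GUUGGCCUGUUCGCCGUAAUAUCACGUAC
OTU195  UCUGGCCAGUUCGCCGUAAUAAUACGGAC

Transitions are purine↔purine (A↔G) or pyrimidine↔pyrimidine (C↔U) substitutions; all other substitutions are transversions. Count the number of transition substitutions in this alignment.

Mismatches occur at site 1 (G→U, transversion), site 2 (U→C, transition), site 8 (U→A, transversion), site 22 (U→A, transversion), site 23 (C→U, transition), site 27 (U→G, transversion).
Of the 6 differences, 2 transitions and 4 transversions, so the answer is 2.

2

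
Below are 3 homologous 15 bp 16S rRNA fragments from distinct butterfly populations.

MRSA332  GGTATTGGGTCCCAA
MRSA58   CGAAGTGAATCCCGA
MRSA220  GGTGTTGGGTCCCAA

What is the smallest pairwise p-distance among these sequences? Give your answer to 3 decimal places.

Pairwise Hamming distances:
  MRSA332 vs MRSA58: 6
  MRSA332 vs MRSA220: 1
  MRSA58 vs MRSA220: 7
The smallest is 1 mismatch, between MRSA332 and MRSA220; p = 1/15 = 0.067.

0.067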